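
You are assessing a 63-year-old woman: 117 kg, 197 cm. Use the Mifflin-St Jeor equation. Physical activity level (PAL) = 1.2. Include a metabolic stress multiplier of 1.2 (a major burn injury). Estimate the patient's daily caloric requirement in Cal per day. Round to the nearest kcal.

Mifflin-St Jeor (female): BMR = 10(117) + 6.25(197) − 5(63) − 161 = 1170 + 1231.25 − 315 − 161 = 1925.25 kcal/day.
TEE = BMR × activity factor = 1925.25 × 1.2 = 2310.3 kcal/day.
Apply stress factor: 2310.3 × 1.2 = 2772.36 kcal/day.

2772 Cal per day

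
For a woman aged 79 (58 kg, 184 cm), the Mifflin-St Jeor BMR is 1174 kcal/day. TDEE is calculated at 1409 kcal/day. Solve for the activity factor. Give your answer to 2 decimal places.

1.20

Activity factor = TEE ÷ BMR = 1409 ÷ 1174 = 1.2.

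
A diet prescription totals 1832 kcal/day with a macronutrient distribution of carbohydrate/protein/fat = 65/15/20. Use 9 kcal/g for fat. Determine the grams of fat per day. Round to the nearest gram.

Fat energy = 20% × 1832 = 366.4 kcal.
At 9 kcal/g: 366.4 ÷ 9 = 40.7111 g.

41 g/day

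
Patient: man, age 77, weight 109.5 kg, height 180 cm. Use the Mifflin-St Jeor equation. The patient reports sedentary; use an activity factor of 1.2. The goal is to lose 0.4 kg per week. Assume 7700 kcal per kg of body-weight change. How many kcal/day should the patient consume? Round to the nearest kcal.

1768 kcal/day

Mifflin-St Jeor (male): BMR = 10(109.5) + 6.25(180) − 5(77) + 5 = 1095 + 1125 − 385 + 5 = 1840 kcal/day.
TEE = 1840 × 1.2 = 2208 kcal/day.
Required daily deficit = 0.4 × 7700 ÷ 7 = 440 kcal/day.
Target intake = 2208 − 440 = 1768 kcal/day.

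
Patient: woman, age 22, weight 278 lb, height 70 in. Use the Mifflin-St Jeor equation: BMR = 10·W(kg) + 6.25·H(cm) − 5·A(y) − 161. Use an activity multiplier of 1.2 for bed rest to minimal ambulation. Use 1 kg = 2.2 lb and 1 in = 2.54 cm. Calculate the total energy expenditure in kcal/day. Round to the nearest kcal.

2525 kcal/day

Convert to metric: weight = 278 ÷ 2.2 = 126.3636 kg; height = 70 × 2.54 = 177.8 cm.
Mifflin-St Jeor (female): BMR = 10(126.3636) + 6.25(177.8) − 5(22) − 161 = 1263.6364 + 1111.25 − 110 − 161 = 2103.8864 kcal/day.
TEE = BMR × activity factor = 2103.8864 × 1.2 = 2524.6636 kcal/day.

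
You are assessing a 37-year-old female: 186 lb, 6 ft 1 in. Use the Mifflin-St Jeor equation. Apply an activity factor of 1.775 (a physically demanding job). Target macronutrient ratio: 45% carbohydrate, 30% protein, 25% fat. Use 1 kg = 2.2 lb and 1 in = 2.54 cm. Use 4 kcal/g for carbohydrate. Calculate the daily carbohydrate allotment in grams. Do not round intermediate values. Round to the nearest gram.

331 g/day

Convert to metric: weight = 186 ÷ 2.2 = 84.5455 kg; height = (6×12 + 1) × 2.54 = 73 × 2.54 = 185.42 cm.
Mifflin-St Jeor (female): BMR = 10(84.5455) + 6.25(185.42) − 5(37) − 161 = 845.4545 + 1158.875 − 185 − 161 = 1658.3295 kcal/day.
TEE = 1658.3295 × 1.775 = 2943.5349 kcal/day.
Carbohydrate energy = 45% × 2943.5349 = 1324.5907 kcal.
Carbohydrate = 1324.5907 ÷ 4 kcal/g = 331.1477 g.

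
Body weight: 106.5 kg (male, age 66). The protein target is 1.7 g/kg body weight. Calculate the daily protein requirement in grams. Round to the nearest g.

181 g/day

Protein = 1.7 g/kg × 106.5 kg = 181.05 g/day.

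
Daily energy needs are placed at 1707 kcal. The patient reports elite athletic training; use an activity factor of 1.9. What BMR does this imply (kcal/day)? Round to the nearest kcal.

898 kcal/day

BMR = TEE ÷ activity factor = 1707 ÷ 1.9 = 898.4211 kcal/day.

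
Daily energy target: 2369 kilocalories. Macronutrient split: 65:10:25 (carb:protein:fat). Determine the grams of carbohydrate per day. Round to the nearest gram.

Carbohydrate energy = 65% × 2369 = 1539.85 kcal.
At 4 kcal/g: 1539.85 ÷ 4 = 384.9625 g.

385 g/day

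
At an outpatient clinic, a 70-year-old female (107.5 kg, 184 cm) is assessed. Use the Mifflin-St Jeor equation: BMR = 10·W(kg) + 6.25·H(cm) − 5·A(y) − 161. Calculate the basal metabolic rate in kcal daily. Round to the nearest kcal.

Mifflin-St Jeor (female): BMR = 10(107.5) + 6.25(184) − 5(70) − 161 = 1075 + 1150 − 350 − 161 = 1714 kcal/day.

1714 kcal daily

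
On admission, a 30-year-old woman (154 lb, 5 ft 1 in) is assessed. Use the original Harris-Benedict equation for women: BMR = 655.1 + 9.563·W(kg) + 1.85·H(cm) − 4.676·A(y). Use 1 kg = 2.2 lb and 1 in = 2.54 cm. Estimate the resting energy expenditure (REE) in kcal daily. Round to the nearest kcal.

Convert to metric: weight = 154 ÷ 2.2 = 70 kg; height = (5×12 + 1) × 2.54 = 61 × 2.54 = 154.94 cm.
Harris-Benedict: BMR = 655.1 + 9.563(70) + 1.85(154.94) − 4.676(30) = 1470.869 kcal/day.

1471 kcal daily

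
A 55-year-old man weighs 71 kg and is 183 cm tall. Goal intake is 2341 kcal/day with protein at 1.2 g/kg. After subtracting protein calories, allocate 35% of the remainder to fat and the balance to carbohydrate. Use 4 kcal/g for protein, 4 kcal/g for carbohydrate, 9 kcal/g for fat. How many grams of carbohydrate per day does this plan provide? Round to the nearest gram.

Protein = 1.2 × 71 = 85.2 g → 85.2 × 4 = 340.8 kcal.
Non-protein calories = 2341 − 340.8 = 2000.2 kcal.
Fat: 35% × 2000.2 = 700.07 kcal; carbohydrate: 1300.13 kcal.
Carbohydrate: 1300.13 kcal ÷ 4 kcal/g = 325.0325 g.

325 g/day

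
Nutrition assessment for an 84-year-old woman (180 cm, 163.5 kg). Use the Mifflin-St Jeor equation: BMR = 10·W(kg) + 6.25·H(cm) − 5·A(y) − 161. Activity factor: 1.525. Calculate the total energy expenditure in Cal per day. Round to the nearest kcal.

Mifflin-St Jeor (female): BMR = 10(163.5) + 6.25(180) − 5(84) − 161 = 1635 + 1125 − 420 − 161 = 2179 kcal/day.
TEE = BMR × activity factor = 2179 × 1.525 = 3322.975 kcal/day.

3323 Cal per day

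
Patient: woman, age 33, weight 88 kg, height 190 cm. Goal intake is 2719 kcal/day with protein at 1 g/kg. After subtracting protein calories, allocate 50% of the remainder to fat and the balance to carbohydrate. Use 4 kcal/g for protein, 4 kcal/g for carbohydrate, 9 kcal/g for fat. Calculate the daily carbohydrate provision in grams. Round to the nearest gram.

Protein = 1 × 88 = 88 g → 88 × 4 = 352 kcal.
Non-protein calories = 2719 − 352 = 2367 kcal.
Fat: 50% × 2367 = 1183.5 kcal; carbohydrate: 1183.5 kcal.
Carbohydrate: 1183.5 kcal ÷ 4 kcal/g = 295.875 g.

296 g/day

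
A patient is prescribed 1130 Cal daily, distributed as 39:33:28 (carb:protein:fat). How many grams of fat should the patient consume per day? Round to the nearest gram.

35 g/day

Fat energy = 28% × 1130 = 316.4 kcal.
At 9 kcal/g: 316.4 ÷ 9 = 35.1556 g.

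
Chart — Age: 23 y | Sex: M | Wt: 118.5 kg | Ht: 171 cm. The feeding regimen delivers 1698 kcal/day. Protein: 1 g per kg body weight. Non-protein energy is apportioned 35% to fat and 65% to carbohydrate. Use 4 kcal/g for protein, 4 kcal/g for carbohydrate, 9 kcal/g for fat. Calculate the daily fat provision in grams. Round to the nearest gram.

Protein = 1 × 118.5 = 118.5 g → 118.5 × 4 = 474 kcal.
Non-protein calories = 1698 − 474 = 1224 kcal.
Fat: 35% × 1224 = 428.4 kcal; carbohydrate: 795.6 kcal.
Fat: 428.4 kcal ÷ 9 kcal/g = 47.6 g.

48 g/day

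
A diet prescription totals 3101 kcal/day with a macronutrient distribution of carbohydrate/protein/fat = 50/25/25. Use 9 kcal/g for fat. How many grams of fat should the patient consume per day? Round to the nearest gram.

86 g/day

Fat energy = 25% × 3101 = 775.25 kcal.
At 9 kcal/g: 775.25 ÷ 9 = 86.1389 g.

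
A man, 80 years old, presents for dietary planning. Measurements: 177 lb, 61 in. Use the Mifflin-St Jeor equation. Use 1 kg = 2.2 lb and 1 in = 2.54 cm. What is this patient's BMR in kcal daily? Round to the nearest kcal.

Convert to metric: weight = 177 ÷ 2.2 = 80.4545 kg; height = 61 × 2.54 = 154.94 cm.
Mifflin-St Jeor (male): BMR = 10(80.4545) + 6.25(154.94) − 5(80) + 5 = 804.5455 + 968.375 − 400 + 5 = 1377.9205 kcal/day.

1378 kcal daily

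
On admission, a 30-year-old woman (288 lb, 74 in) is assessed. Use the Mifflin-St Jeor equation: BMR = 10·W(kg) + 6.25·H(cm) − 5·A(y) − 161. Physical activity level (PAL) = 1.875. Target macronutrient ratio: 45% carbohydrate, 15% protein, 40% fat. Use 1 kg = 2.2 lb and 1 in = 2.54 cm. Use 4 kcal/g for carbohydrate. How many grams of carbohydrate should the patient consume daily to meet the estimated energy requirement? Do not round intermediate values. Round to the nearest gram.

458 g/day

Convert to metric: weight = 288 ÷ 2.2 = 130.9091 kg; height = 74 × 2.54 = 187.96 cm.
Mifflin-St Jeor (female): BMR = 10(130.9091) + 6.25(187.96) − 5(30) − 161 = 1309.0909 + 1174.75 − 150 − 161 = 2172.8409 kcal/day.
TEE = 2172.8409 × 1.875 = 4074.0767 kcal/day.
Carbohydrate energy = 45% × 4074.0767 = 1833.3345 kcal.
Carbohydrate = 1833.3345 ÷ 4 kcal/g = 458.3336 g.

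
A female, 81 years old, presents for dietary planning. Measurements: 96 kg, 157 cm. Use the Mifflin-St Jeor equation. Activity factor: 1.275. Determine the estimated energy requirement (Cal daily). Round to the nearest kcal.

1753 Cal daily

Mifflin-St Jeor (female): BMR = 10(96) + 6.25(157) − 5(81) − 161 = 960 + 981.25 − 405 − 161 = 1375.25 kcal/day.
TEE = BMR × activity factor = 1375.25 × 1.275 = 1753.4438 kcal/day.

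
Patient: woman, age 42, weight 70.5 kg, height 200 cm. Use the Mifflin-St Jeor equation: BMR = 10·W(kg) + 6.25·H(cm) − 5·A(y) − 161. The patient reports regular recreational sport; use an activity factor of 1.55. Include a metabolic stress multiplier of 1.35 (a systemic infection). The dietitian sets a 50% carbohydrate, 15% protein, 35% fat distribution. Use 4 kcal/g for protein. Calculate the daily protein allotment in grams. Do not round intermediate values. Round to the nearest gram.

124 g/day

Mifflin-St Jeor (female): BMR = 10(70.5) + 6.25(200) − 5(42) − 161 = 705 + 1250 − 210 − 161 = 1584 kcal/day.
TEE = 1584 × 1.55 = 2455.2 kcal/day.
With stress factor 1.35: 2455.2 × 1.35 = 3314.52 kcal/day.
Protein energy = 15% × 3314.52 = 497.178 kcal.
Protein = 497.178 ÷ 4 kcal/g = 124.2945 g.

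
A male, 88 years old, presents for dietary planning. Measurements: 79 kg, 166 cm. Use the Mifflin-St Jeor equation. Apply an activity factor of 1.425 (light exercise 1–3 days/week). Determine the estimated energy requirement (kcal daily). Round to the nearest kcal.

Mifflin-St Jeor (male): BMR = 10(79) + 6.25(166) − 5(88) + 5 = 790 + 1037.5 − 440 + 5 = 1392.5 kcal/day.
TEE = BMR × activity factor = 1392.5 × 1.425 = 1984.3125 kcal/day.

1984 kcal daily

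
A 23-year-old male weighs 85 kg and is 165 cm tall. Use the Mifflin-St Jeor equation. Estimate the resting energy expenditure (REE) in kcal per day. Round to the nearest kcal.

1771 kcal per day

Mifflin-St Jeor (male): BMR = 10(85) + 6.25(165) − 5(23) + 5 = 850 + 1031.25 − 115 + 5 = 1771.25 kcal/day.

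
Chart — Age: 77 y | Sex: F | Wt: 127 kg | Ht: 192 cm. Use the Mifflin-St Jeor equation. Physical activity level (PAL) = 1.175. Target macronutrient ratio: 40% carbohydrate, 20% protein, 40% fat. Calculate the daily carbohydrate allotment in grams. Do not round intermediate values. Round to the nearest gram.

226 g/day

Mifflin-St Jeor (female): BMR = 10(127) + 6.25(192) − 5(77) − 161 = 1270 + 1200 − 385 − 161 = 1924 kcal/day.
TEE = 1924 × 1.175 = 2260.7 kcal/day.
Carbohydrate energy = 40% × 2260.7 = 904.28 kcal.
Carbohydrate = 904.28 ÷ 4 kcal/g = 226.07 g.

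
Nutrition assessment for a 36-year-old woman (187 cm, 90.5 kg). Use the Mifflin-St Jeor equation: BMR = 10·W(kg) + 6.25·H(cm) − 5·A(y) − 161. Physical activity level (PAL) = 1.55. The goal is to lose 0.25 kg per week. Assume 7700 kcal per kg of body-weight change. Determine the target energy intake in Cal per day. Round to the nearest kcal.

2411 Cal per day

Mifflin-St Jeor (female): BMR = 10(90.5) + 6.25(187) − 5(36) − 161 = 905 + 1168.75 − 180 − 161 = 1732.75 kcal/day.
TEE = 1732.75 × 1.55 = 2685.7625 kcal/day.
Required daily deficit = 0.25 × 7700 ÷ 7 = 275 kcal/day.
Target intake = 2685.7625 − 275 = 2410.7625 kcal/day.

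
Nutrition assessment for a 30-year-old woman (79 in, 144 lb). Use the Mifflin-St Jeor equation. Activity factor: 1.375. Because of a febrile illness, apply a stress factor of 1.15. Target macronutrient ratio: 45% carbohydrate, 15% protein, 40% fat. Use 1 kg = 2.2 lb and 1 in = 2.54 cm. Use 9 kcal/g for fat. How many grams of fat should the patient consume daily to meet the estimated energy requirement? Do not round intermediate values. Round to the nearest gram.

Convert to metric: weight = 144 ÷ 2.2 = 65.4545 kg; height = 79 × 2.54 = 200.66 cm.
Mifflin-St Jeor (female): BMR = 10(65.4545) + 6.25(200.66) − 5(30) − 161 = 654.5455 + 1254.125 − 150 − 161 = 1597.6705 kcal/day.
TEE = 1597.6705 × 1.375 = 2196.7969 kcal/day.
With stress factor 1.15: 2196.7969 × 1.15 = 2526.3164 kcal/day.
Fat energy = 40% × 2526.3164 = 1010.5266 kcal.
Fat = 1010.5266 ÷ 9 kcal/g = 112.2807 g.

112 g/day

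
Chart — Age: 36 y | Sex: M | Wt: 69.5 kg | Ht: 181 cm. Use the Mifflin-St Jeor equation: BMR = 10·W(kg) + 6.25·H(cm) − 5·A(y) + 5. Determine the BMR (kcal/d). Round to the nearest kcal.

Mifflin-St Jeor (male): BMR = 10(69.5) + 6.25(181) − 5(36) + 5 = 695 + 1131.25 − 180 + 5 = 1651.25 kcal/day.

1651 kcal/d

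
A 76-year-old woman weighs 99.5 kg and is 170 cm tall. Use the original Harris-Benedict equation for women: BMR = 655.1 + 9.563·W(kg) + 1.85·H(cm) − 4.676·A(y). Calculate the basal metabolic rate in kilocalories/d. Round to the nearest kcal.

Harris-Benedict: BMR = 655.1 + 9.563(99.5) + 1.85(170) − 4.676(76) = 1565.7425 kcal/day.

1566 kilocalories/d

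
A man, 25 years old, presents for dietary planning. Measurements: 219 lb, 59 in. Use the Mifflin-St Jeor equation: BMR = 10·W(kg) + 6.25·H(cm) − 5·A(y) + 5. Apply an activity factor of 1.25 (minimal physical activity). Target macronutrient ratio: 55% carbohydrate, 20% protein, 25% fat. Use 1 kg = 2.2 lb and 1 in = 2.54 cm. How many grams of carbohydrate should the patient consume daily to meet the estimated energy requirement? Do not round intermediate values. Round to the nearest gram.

Convert to metric: weight = 219 ÷ 2.2 = 99.5455 kg; height = 59 × 2.54 = 149.86 cm.
Mifflin-St Jeor (male): BMR = 10(99.5455) + 6.25(149.86) − 5(25) + 5 = 995.4545 + 936.625 − 125 + 5 = 1812.0795 kcal/day.
TEE = 1812.0795 × 1.25 = 2265.0994 kcal/day.
Carbohydrate energy = 55% × 2265.0994 = 1245.8047 kcal.
Carbohydrate = 1245.8047 ÷ 4 kcal/g = 311.4512 g.

311 g/day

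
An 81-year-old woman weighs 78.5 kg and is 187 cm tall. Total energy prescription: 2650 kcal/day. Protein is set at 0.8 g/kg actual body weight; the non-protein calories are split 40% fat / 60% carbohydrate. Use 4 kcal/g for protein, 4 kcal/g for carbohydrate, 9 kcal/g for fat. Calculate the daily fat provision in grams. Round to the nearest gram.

Protein = 0.8 × 78.5 = 62.8 g → 62.8 × 4 = 251.2 kcal.
Non-protein calories = 2650 − 251.2 = 2398.8 kcal.
Fat: 40% × 2398.8 = 959.52 kcal; carbohydrate: 1439.28 kcal.
Fat: 959.52 kcal ÷ 9 kcal/g = 106.6133 g.

107 g/day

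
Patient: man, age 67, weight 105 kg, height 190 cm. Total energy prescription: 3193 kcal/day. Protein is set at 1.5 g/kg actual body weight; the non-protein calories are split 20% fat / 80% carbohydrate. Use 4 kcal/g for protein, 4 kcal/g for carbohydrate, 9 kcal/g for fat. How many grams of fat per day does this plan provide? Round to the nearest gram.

Protein = 1.5 × 105 = 157.5 g → 157.5 × 4 = 630 kcal.
Non-protein calories = 3193 − 630 = 2563 kcal.
Fat: 20% × 2563 = 512.6 kcal; carbohydrate: 2050.4 kcal.
Fat: 512.6 kcal ÷ 9 kcal/g = 56.9556 g.

57 g/day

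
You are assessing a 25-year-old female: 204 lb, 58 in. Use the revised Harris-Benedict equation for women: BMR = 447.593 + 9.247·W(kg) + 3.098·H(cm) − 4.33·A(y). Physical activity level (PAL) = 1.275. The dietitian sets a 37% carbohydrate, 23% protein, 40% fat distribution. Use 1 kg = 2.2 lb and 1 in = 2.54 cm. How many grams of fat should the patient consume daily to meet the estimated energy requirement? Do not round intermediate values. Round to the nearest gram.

Convert to metric: weight = 204 ÷ 2.2 = 92.7273 kg; height = 58 × 2.54 = 147.32 cm.
Harris-Benedict: BMR = 447.593 + 9.247(92.7273) + 3.098(147.32) − 4.33(25) = 1653.1895 kcal/day.
TEE = 1653.1895 × 1.275 = 2107.8165 kcal/day.
Fat energy = 40% × 2107.8165 = 843.1266 kcal.
Fat = 843.1266 ÷ 9 kcal/g = 93.6807 g.

94 g/day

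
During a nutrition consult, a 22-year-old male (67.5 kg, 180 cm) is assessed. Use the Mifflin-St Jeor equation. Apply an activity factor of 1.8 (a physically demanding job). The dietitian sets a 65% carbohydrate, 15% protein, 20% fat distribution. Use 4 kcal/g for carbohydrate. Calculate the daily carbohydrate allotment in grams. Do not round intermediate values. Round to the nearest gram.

Mifflin-St Jeor (male): BMR = 10(67.5) + 6.25(180) − 5(22) + 5 = 675 + 1125 − 110 + 5 = 1695 kcal/day.
TEE = 1695 × 1.8 = 3051 kcal/day.
Carbohydrate energy = 65% × 3051 = 1983.15 kcal.
Carbohydrate = 1983.15 ÷ 4 kcal/g = 495.7875 g.

496 g/day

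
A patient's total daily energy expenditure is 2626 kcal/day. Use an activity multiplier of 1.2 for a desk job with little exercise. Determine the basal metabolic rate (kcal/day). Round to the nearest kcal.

BMR = TEE ÷ activity factor = 2626 ÷ 1.2 = 2188.3333 kcal/day.

2188 kcal/day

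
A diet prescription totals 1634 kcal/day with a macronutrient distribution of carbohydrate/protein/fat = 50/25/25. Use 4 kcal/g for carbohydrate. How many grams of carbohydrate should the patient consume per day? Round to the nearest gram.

204 g/day

Carbohydrate energy = 50% × 1634 = 817 kcal.
At 4 kcal/g: 817 ÷ 4 = 204.25 g.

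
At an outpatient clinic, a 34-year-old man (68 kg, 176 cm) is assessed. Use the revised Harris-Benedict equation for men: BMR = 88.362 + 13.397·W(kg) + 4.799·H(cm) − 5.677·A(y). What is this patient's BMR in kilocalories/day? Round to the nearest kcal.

1651 kilocalories/day

Harris-Benedict: BMR = 88.362 + 13.397(68) + 4.799(176) − 5.677(34) = 1650.964 kcal/day.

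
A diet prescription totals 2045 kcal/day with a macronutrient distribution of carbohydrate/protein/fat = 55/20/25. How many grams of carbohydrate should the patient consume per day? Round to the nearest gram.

281 g/day

Carbohydrate energy = 55% × 2045 = 1124.75 kcal.
At 4 kcal/g: 1124.75 ÷ 4 = 281.1875 g.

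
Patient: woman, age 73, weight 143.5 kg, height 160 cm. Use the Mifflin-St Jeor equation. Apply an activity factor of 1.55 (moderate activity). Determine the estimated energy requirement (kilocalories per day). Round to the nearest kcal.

2959 kilocalories per day

Mifflin-St Jeor (female): BMR = 10(143.5) + 6.25(160) − 5(73) − 161 = 1435 + 1000 − 365 − 161 = 1909 kcal/day.
TEE = BMR × activity factor = 1909 × 1.55 = 2958.95 kcal/day.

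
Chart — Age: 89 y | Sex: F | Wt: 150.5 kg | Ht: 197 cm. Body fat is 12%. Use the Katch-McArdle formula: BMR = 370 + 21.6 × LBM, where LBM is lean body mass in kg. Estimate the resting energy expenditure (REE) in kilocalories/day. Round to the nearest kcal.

3231 kilocalories/day

LBM = 150.5 × (1 − 0.12) = 132.44 kg. Katch-McArdle: BMR = 370 + 21.6 × 132.44 = 3230.704 kcal/day.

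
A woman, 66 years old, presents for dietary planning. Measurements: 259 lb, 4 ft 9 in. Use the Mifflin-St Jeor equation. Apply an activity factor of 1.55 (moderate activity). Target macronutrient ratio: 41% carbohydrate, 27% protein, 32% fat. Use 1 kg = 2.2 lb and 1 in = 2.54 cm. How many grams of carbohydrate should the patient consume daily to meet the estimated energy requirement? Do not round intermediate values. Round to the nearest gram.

Convert to metric: weight = 259 ÷ 2.2 = 117.7273 kg; height = (4×12 + 9) × 2.54 = 57 × 2.54 = 144.78 cm.
Mifflin-St Jeor (female): BMR = 10(117.7273) + 6.25(144.78) − 5(66) − 161 = 1177.2727 + 904.875 − 330 − 161 = 1591.1477 kcal/day.
TEE = 1591.1477 × 1.55 = 2466.279 kcal/day.
Carbohydrate energy = 41% × 2466.279 = 1011.1744 kcal.
Carbohydrate = 1011.1744 ÷ 4 kcal/g = 252.7936 g.

253 g/day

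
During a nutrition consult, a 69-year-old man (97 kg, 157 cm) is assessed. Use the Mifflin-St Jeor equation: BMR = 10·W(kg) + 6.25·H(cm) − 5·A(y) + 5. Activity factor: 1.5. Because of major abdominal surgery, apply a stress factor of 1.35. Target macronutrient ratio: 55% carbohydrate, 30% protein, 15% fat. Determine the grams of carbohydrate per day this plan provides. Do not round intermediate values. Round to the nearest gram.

Mifflin-St Jeor (male): BMR = 10(97) + 6.25(157) − 5(69) + 5 = 970 + 981.25 − 345 + 5 = 1611.25 kcal/day.
TEE = 1611.25 × 1.5 = 2416.875 kcal/day.
With stress factor 1.35: 2416.875 × 1.35 = 3262.7813 kcal/day.
Carbohydrate energy = 55% × 3262.7813 = 1794.5297 kcal.
Carbohydrate = 1794.5297 ÷ 4 kcal/g = 448.6324 g.

449 g/day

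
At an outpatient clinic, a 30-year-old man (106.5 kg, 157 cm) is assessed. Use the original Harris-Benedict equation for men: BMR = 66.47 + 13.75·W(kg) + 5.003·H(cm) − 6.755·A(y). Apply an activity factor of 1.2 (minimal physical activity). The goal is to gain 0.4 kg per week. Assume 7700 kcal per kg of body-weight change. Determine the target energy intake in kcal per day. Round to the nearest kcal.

2976 kcal per day

Harris-Benedict: BMR = 66.47 + 13.75(106.5) + 5.003(157) − 6.755(30) = 2113.666 kcal/day.
TEE = 2113.666 × 1.2 = 2536.3992 kcal/day.
Required daily surplus = 0.4 × 7700 ÷ 7 = 440 kcal/day.
Target intake = 2536.3992 + 440 = 2976.3992 kcal/day.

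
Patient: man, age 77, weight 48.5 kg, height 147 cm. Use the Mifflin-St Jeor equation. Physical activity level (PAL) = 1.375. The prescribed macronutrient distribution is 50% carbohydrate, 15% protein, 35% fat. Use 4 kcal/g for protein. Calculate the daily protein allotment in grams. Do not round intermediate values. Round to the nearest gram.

Mifflin-St Jeor (male): BMR = 10(48.5) + 6.25(147) − 5(77) + 5 = 485 + 918.75 − 385 + 5 = 1023.75 kcal/day.
TEE = 1023.75 × 1.375 = 1407.6563 kcal/day.
Protein energy = 15% × 1407.6563 = 211.1484 kcal.
Protein = 211.1484 ÷ 4 kcal/g = 52.7871 g.

53 g/day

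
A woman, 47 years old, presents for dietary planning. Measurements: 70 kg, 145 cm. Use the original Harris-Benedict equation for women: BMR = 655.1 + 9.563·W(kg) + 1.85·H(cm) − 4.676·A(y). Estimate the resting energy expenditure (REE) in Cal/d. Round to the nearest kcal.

Harris-Benedict: BMR = 655.1 + 9.563(70) + 1.85(145) − 4.676(47) = 1372.988 kcal/day.

1373 Cal/d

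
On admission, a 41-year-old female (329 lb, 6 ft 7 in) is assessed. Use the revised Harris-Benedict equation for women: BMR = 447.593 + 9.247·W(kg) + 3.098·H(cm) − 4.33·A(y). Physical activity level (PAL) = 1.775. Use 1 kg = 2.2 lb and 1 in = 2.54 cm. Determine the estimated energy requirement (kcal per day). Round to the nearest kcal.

Convert to metric: weight = 329 ÷ 2.2 = 149.5455 kg; height = (6×12 + 7) × 2.54 = 79 × 2.54 = 200.66 cm.
Harris-Benedict: BMR = 447.593 + 9.247(149.5455) + 3.098(200.66) − 4.33(41) = 2274.5545 kcal/day.
TEE = BMR × activity factor = 2274.5545 × 1.775 = 4037.3342 kcal/day.

4037 kcal per day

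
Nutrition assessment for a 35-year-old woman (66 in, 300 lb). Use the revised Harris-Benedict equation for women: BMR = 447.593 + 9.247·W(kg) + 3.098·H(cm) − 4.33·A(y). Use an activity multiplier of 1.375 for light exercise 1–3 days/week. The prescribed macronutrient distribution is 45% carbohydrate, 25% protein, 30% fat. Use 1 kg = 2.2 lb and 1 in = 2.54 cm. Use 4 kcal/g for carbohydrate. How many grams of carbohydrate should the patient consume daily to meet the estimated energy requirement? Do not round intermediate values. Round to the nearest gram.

321 g/day

Convert to metric: weight = 300 ÷ 2.2 = 136.3636 kg; height = 66 × 2.54 = 167.64 cm.
Harris-Benedict: BMR = 447.593 + 9.247(136.3636) + 3.098(167.64) − 4.33(35) = 2076.3463 kcal/day.
TEE = 2076.3463 × 1.375 = 2854.9761 kcal/day.
Carbohydrate energy = 45% × 2854.9761 = 1284.7393 kcal.
Carbohydrate = 1284.7393 ÷ 4 kcal/g = 321.1848 g.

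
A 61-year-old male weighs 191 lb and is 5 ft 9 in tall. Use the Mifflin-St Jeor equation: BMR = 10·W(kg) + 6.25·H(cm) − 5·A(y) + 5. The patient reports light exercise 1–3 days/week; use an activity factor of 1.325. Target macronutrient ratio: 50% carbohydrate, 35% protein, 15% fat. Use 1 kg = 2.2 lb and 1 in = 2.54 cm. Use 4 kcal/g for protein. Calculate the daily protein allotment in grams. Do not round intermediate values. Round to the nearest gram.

Convert to metric: weight = 191 ÷ 2.2 = 86.8182 kg; height = (5×12 + 9) × 2.54 = 69 × 2.54 = 175.26 cm.
Mifflin-St Jeor (male): BMR = 10(86.8182) + 6.25(175.26) − 5(61) + 5 = 868.1818 + 1095.375 − 305 + 5 = 1663.5568 kcal/day.
TEE = 1663.5568 × 1.325 = 2204.2128 kcal/day.
Protein energy = 35% × 2204.2128 = 771.4745 kcal.
Protein = 771.4745 ÷ 4 kcal/g = 192.8686 g.

193 g/day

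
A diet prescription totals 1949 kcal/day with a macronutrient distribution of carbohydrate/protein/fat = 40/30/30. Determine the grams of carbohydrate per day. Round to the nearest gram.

Carbohydrate energy = 40% × 1949 = 779.6 kcal.
At 4 kcal/g: 779.6 ÷ 4 = 194.9 g.

195 g/day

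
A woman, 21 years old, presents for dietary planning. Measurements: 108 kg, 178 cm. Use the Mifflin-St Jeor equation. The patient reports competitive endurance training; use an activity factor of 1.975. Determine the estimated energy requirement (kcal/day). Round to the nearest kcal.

Mifflin-St Jeor (female): BMR = 10(108) + 6.25(178) − 5(21) − 161 = 1080 + 1112.5 − 105 − 161 = 1926.5 kcal/day.
TEE = BMR × activity factor = 1926.5 × 1.975 = 3804.8375 kcal/day.

3805 kcal/day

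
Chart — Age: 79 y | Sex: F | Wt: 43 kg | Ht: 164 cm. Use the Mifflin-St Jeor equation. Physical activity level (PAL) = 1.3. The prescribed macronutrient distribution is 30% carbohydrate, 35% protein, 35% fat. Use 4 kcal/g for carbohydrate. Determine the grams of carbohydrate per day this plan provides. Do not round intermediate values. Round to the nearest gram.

88 g/day

Mifflin-St Jeor (female): BMR = 10(43) + 6.25(164) − 5(79) − 161 = 430 + 1025 − 395 − 161 = 899 kcal/day.
TEE = 899 × 1.3 = 1168.7 kcal/day.
Carbohydrate energy = 30% × 1168.7 = 350.61 kcal.
Carbohydrate = 350.61 ÷ 4 kcal/g = 87.6525 g.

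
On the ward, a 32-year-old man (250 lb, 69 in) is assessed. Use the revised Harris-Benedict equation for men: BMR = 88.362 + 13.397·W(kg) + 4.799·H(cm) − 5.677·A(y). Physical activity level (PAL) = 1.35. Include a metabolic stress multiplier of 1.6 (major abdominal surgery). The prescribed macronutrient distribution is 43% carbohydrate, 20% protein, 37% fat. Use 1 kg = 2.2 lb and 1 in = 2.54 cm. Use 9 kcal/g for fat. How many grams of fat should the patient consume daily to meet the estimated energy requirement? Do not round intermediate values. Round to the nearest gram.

Convert to metric: weight = 250 ÷ 2.2 = 113.6364 kg; height = 69 × 2.54 = 175.26 cm.
Harris-Benedict: BMR = 88.362 + 13.397(113.6364) + 4.799(175.26) − 5.677(32) = 2270.1571 kcal/day.
TEE = 2270.1571 × 1.35 = 3064.7121 kcal/day.
With stress factor 1.6: 3064.7121 × 1.6 = 4903.5393 kcal/day.
Fat energy = 37% × 4903.5393 = 1814.3096 kcal.
Fat = 1814.3096 ÷ 9 kcal/g = 201.59 g.

202 g/day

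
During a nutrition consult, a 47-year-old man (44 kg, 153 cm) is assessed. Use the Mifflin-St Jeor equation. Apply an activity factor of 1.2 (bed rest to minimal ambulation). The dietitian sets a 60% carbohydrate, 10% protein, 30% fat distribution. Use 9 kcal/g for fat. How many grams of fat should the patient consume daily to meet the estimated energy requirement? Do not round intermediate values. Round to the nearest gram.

47 g/day

Mifflin-St Jeor (male): BMR = 10(44) + 6.25(153) − 5(47) + 5 = 440 + 956.25 − 235 + 5 = 1166.25 kcal/day.
TEE = 1166.25 × 1.2 = 1399.5 kcal/day.
Fat energy = 30% × 1399.5 = 419.85 kcal.
Fat = 419.85 ÷ 9 kcal/g = 46.65 g.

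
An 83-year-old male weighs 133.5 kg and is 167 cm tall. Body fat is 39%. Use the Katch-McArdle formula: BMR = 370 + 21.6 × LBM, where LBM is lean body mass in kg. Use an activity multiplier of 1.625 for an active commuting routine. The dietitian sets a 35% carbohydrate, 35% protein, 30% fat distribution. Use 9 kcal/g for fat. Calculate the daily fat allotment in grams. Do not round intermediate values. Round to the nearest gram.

LBM = 133.5 × (1 − 0.39) = 81.435 kg. Katch-McArdle: BMR = 370 + 21.6 × 81.435 = 2128.996 kcal/day.
TEE = 2128.996 × 1.625 = 3459.6185 kcal/day.
Fat energy = 30% × 3459.6185 = 1037.8856 kcal.
Fat = 1037.8856 ÷ 9 kcal/g = 115.3206 g.

115 g/day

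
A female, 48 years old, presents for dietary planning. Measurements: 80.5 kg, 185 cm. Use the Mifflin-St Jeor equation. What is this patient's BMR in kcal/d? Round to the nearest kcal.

1560 kcal/d

Mifflin-St Jeor (female): BMR = 10(80.5) + 6.25(185) − 5(48) − 161 = 805 + 1156.25 − 240 − 161 = 1560.25 kcal/day.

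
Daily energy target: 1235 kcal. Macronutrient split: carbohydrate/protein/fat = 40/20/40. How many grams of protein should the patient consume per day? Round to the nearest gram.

Protein energy = 20% × 1235 = 247 kcal.
At 4 kcal/g: 247 ÷ 4 = 61.75 g.

62 g/day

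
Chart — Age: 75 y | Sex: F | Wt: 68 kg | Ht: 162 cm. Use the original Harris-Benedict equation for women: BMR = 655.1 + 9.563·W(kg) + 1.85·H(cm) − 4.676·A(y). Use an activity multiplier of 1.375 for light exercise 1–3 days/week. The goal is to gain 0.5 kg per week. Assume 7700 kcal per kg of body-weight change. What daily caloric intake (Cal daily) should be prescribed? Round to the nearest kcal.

2275 Cal daily

Harris-Benedict: BMR = 655.1 + 9.563(68) + 1.85(162) − 4.676(75) = 1254.384 kcal/day.
TEE = 1254.384 × 1.375 = 1724.778 kcal/day.
Required daily surplus = 0.5 × 7700 ÷ 7 = 550 kcal/day.
Target intake = 1724.778 + 550 = 2274.778 kcal/day.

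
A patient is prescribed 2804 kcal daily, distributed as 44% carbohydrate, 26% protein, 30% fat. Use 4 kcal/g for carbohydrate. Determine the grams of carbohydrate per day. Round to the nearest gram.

308 g/day

Carbohydrate energy = 44% × 2804 = 1233.76 kcal.
At 4 kcal/g: 1233.76 ÷ 4 = 308.44 g.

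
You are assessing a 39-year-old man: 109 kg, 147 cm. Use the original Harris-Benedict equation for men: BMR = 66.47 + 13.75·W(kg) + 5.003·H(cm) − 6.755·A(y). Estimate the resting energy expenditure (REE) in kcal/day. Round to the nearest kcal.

2037 kcal/day

Harris-Benedict: BMR = 66.47 + 13.75(109) + 5.003(147) − 6.755(39) = 2037.216 kcal/day.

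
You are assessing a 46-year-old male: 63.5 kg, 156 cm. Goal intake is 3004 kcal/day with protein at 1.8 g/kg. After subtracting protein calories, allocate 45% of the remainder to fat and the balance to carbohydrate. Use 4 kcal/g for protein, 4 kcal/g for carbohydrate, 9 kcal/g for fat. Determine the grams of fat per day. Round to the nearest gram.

127 g/day

Protein = 1.8 × 63.5 = 114.3 g → 114.3 × 4 = 457.2 kcal.
Non-protein calories = 3004 − 457.2 = 2546.8 kcal.
Fat: 45% × 2546.8 = 1146.06 kcal; carbohydrate: 1400.74 kcal.
Fat: 1146.06 kcal ÷ 9 kcal/g = 127.34 g.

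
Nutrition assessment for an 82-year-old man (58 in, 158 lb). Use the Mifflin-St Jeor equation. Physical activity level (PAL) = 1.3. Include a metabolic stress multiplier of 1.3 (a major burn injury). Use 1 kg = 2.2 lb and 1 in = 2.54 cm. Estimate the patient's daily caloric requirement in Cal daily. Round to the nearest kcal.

Convert to metric: weight = 158 ÷ 2.2 = 71.8182 kg; height = 58 × 2.54 = 147.32 cm.
Mifflin-St Jeor (male): BMR = 10(71.8182) + 6.25(147.32) − 5(82) + 5 = 718.1818 + 920.75 − 410 + 5 = 1233.9318 kcal/day.
TEE = BMR × activity factor = 1233.9318 × 1.3 = 1604.1114 kcal/day.
Apply stress factor: 1604.1114 × 1.3 = 2085.3448 kcal/day.

2085 Cal daily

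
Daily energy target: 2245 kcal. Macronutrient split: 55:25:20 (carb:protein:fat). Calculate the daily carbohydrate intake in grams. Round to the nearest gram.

309 g/day

Carbohydrate energy = 55% × 2245 = 1234.75 kcal.
At 4 kcal/g: 1234.75 ÷ 4 = 308.6875 g.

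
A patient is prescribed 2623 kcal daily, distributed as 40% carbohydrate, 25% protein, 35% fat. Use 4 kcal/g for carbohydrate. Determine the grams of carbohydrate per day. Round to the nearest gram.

Carbohydrate energy = 40% × 2623 = 1049.2 kcal.
At 4 kcal/g: 1049.2 ÷ 4 = 262.3 g.

262 g/day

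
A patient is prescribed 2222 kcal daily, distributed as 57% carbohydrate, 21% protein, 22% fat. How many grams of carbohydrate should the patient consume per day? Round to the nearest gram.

Carbohydrate energy = 57% × 2222 = 1266.54 kcal.
At 4 kcal/g: 1266.54 ÷ 4 = 316.635 g.

317 g/day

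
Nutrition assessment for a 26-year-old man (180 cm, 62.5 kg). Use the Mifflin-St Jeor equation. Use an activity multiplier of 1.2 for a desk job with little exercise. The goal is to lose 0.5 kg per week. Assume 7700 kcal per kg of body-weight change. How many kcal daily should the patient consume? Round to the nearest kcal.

Mifflin-St Jeor (male): BMR = 10(62.5) + 6.25(180) − 5(26) + 5 = 625 + 1125 − 130 + 5 = 1625 kcal/day.
TEE = 1625 × 1.2 = 1950 kcal/day.
Required daily deficit = 0.5 × 7700 ÷ 7 = 550 kcal/day.
Target intake = 1950 − 550 = 1400 kcal/day.

1400 kcal daily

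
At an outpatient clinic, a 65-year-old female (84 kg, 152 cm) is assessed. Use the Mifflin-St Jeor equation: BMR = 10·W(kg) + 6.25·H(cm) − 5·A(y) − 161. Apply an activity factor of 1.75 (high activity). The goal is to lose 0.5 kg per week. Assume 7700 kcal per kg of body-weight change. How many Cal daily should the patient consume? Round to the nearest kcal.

1732 Cal daily

Mifflin-St Jeor (female): BMR = 10(84) + 6.25(152) − 5(65) − 161 = 840 + 950 − 325 − 161 = 1304 kcal/day.
TEE = 1304 × 1.75 = 2282 kcal/day.
Required daily deficit = 0.5 × 7700 ÷ 7 = 550 kcal/day.
Target intake = 2282 − 550 = 1732 kcal/day.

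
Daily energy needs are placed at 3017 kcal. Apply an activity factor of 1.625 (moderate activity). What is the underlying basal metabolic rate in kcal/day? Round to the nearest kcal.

1857 kcal/day

BMR = TEE ÷ activity factor = 3017 ÷ 1.625 = 1856.6154 kcal/day.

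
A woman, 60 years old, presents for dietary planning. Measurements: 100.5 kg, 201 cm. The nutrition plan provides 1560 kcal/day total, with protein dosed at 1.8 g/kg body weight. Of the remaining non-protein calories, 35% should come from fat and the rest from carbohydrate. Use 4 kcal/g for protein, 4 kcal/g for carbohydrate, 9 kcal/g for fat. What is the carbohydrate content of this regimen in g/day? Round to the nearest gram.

136 g/day

Protein = 1.8 × 100.5 = 180.9 g → 180.9 × 4 = 723.6 kcal.
Non-protein calories = 1560 − 723.6 = 836.4 kcal.
Fat: 35% × 836.4 = 292.74 kcal; carbohydrate: 543.66 kcal.
Carbohydrate: 543.66 kcal ÷ 4 kcal/g = 135.915 g.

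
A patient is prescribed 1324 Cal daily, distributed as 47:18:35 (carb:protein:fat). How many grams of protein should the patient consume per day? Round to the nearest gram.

Protein energy = 18% × 1324 = 238.32 kcal.
At 4 kcal/g: 238.32 ÷ 4 = 59.58 g.

60 g/day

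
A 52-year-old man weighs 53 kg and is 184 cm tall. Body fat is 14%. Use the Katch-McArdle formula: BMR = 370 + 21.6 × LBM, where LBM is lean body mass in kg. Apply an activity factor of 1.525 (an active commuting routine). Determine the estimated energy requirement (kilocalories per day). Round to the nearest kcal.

2066 kilocalories per day

LBM = 53 × (1 − 0.14) = 45.58 kg. Katch-McArdle: BMR = 370 + 21.6 × 45.58 = 1354.528 kcal/day.
TEE = BMR × activity factor = 1354.528 × 1.525 = 2065.6552 kcal/day.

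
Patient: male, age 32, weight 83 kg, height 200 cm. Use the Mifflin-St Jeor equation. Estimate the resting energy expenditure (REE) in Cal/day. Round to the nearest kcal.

Mifflin-St Jeor (male): BMR = 10(83) + 6.25(200) − 5(32) + 5 = 830 + 1250 − 160 + 5 = 1925 kcal/day.

1925 Cal/day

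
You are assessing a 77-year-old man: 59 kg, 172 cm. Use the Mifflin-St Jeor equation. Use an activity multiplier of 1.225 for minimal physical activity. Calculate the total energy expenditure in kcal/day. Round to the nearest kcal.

Mifflin-St Jeor (male): BMR = 10(59) + 6.25(172) − 5(77) + 5 = 590 + 1075 − 385 + 5 = 1285 kcal/day.
TEE = BMR × activity factor = 1285 × 1.225 = 1574.125 kcal/day.

1574 kcal/day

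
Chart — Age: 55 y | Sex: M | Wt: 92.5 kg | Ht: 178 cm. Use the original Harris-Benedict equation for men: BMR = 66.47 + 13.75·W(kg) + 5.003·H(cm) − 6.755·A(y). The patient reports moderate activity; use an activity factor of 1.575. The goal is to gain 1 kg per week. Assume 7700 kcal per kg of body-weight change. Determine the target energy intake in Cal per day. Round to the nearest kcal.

Harris-Benedict: BMR = 66.47 + 13.75(92.5) + 5.003(178) − 6.755(55) = 1857.354 kcal/day.
TEE = 1857.354 × 1.575 = 2925.3326 kcal/day.
Required daily surplus = 1 × 7700 ÷ 7 = 1100 kcal/day.
Target intake = 2925.3326 + 1100 = 4025.3326 kcal/day.

4025 Cal per day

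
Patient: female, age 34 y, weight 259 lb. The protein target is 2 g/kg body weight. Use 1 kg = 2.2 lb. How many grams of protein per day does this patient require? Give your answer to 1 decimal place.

235.5 g/day

Weight in kg = 259 ÷ 2.2 = 117.7273 kg.
Protein = 2 g/kg × 117.7273 kg = 235.4545 g/day.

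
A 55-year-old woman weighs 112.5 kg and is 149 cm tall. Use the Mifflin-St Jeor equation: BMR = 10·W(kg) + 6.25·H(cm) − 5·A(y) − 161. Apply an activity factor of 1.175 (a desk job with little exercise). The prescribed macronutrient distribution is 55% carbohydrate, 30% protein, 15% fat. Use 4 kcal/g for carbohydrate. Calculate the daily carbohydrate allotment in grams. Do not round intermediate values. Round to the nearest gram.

Mifflin-St Jeor (female): BMR = 10(112.5) + 6.25(149) − 5(55) − 161 = 1125 + 931.25 − 275 − 161 = 1620.25 kcal/day.
TEE = 1620.25 × 1.175 = 1903.7938 kcal/day.
Carbohydrate energy = 55% × 1903.7938 = 1047.0866 kcal.
Carbohydrate = 1047.0866 ÷ 4 kcal/g = 261.7716 g.

262 g/day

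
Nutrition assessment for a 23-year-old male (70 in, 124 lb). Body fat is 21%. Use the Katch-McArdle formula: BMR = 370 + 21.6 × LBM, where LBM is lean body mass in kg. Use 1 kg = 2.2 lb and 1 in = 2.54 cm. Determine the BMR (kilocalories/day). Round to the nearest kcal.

1332 kilocalories/day

Convert to metric: weight = 124 ÷ 2.2 = 56.3636 kg; height = 70 × 2.54 = 177.8 cm.
LBM = 56.3636 × (1 − 0.21) = 44.5273 kg. Katch-McArdle: BMR = 370 + 21.6 × 44.5273 = 1331.7891 kcal/day.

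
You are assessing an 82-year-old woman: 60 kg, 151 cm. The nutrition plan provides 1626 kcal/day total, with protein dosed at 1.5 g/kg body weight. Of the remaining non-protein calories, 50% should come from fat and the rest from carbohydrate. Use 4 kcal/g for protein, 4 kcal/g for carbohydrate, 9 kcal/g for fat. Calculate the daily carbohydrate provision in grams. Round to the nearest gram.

Protein = 1.5 × 60 = 90 g → 90 × 4 = 360 kcal.
Non-protein calories = 1626 − 360 = 1266 kcal.
Fat: 50% × 1266 = 633 kcal; carbohydrate: 633 kcal.
Carbohydrate: 633 kcal ÷ 4 kcal/g = 158.25 g.

158 g/day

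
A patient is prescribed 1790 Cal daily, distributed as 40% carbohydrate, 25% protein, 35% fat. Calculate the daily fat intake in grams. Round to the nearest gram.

Fat energy = 35% × 1790 = 626.5 kcal.
At 9 kcal/g: 626.5 ÷ 9 = 69.6111 g.

70 g/day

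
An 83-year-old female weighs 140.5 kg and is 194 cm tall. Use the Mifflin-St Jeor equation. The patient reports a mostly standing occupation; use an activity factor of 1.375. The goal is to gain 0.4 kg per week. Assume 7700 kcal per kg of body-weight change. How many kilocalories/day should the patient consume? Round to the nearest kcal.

Mifflin-St Jeor (female): BMR = 10(140.5) + 6.25(194) − 5(83) − 161 = 1405 + 1212.5 − 415 − 161 = 2041.5 kcal/day.
TEE = 2041.5 × 1.375 = 2807.0625 kcal/day.
Required daily surplus = 0.4 × 7700 ÷ 7 = 440 kcal/day.
Target intake = 2807.0625 + 440 = 3247.0625 kcal/day.

3247 kilocalories/day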